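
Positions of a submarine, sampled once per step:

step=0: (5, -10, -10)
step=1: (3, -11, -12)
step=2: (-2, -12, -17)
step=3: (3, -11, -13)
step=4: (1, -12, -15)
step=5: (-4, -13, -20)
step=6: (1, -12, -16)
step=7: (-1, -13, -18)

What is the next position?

(-6, -14, -23)

Differencing gives (-2, -1, -2), (-5, -1, -5), (+5, +1, +4), (-2, -1, -2), (-5, -1, -5), (+5, +1, +4), (-2, -1, -2). This is the pattern (-2, -1, -2), (-5, -1, -5), (+5, +1, +4) repeated.
step 8: apply (-5, -1, -5) → (-6, -14, -23)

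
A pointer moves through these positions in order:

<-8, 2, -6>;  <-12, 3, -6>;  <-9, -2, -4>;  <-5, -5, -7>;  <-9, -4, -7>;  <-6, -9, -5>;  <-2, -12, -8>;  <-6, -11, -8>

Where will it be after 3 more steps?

<-3, -18, -9>

Step-to-step displacements: <-4, +1, +0>, <+3, -5, +2>, <+4, -3, -3>, <-4, +1, +0>, <+3, -5, +2>, <+4, -3, -3>, <-4, +1, +0> — a repeating cycle of length 3.
step 8: apply <+3, -5, +2> → <-3, -16, -6>
step 9: apply <+4, -3, -3> → <1, -19, -9>
step 10: apply <-4, +1, +0> → <-3, -18, -9>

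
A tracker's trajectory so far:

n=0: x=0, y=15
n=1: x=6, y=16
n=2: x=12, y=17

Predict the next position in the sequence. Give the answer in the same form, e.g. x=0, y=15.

Constant displacement of (+6, +1) per step.
step 3: x=12, y=17 + (+6, +1) → x=18, y=18

x=18, y=18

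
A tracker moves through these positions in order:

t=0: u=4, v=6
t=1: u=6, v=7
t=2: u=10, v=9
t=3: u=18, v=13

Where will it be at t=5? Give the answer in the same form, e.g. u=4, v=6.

u=66, v=37

The jumps are (+2,+1), (+4,+2), (+8,+4) — a geometric progression with ratio 2.
step 4: u=18, v=13 + (+16,+8) → u=34, v=21
step 5: u=34, v=21 + (+32,+16) → u=66, v=37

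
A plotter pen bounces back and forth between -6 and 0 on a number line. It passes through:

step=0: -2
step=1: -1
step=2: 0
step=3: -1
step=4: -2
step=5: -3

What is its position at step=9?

The value reflects between -6 and 0, moving 1 per step.
  step 6: -3 → -4
  step 7: -4 → -5
  step 8: -5 → -6
  step 9: -6 → -5

-5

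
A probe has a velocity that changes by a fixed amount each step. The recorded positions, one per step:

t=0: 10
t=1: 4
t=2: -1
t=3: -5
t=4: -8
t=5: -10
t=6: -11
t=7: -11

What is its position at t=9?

-8

Taking differences between consecutive positions: -6, -5, -4, -3, -2, -1, +0. These grow by +1 each step.
step 8: -11 + 1 → -10
step 9: -10 + 2 → -8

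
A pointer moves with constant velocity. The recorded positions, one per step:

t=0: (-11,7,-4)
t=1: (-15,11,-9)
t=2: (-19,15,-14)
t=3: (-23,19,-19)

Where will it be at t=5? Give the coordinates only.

(-31,27,-29)

Each step adds (-4,+4,-5) to the position.
step 4: (-23,19,-19) + (-4,+4,-5) → (-27,23,-24)
step 5: (-27,23,-24) + (-4,+4,-5) → (-31,27,-29)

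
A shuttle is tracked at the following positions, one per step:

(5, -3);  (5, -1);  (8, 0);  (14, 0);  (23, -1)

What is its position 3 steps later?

(68, -10)

Taking differences between consecutive positions: (+0, +2), (+3, +1), (+6, +0), (+9, -1). These grow by (+3, -1) each step.
step 5: (23, -1) + (+12, -2) → (35, -3)
step 6: (35, -3) + (+15, -3) → (50, -6)
step 7: (50, -6) + (+18, -4) → (68, -10)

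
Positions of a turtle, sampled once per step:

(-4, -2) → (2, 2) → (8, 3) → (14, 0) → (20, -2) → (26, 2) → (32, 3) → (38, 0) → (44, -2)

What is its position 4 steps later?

(68, -2)

The first coordinate changes by +6 each step, so at step 12 it is -4 + 12·(6) = 68.
The second coordinate repeats the cycle [-2, 2, 3, 0] with period 4; step 12 mod 4 = 0, giving -2.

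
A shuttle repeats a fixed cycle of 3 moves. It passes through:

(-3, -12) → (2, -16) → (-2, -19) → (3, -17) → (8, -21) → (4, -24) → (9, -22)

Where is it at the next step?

(14, -26)

Differencing gives (+5, -4), (-4, -3), (+5, +2), (+5, -4), (-4, -3), (+5, +2). This is the pattern (+5, -4), (-4, -3), (+5, +2) repeated.
step 7: apply (+5, -4) → (14, -26)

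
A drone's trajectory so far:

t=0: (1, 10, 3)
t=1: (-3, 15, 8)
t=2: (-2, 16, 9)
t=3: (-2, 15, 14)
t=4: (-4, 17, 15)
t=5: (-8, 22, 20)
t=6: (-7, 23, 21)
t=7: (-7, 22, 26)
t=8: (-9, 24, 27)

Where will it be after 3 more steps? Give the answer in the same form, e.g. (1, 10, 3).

(-12, 29, 38)

Step-to-step displacements: (-4, +5, +5), (+1, +1, +1), (+0, -1, +5), (-2, +2, +1), (-4, +5, +5), (+1, +1, +1), (+0, -1, +5), (-2, +2, +1) — a repeating cycle of length 4.
step 9: apply (-4, +5, +5) → (-13, 29, 32)
step 10: apply (+1, +1, +1) → (-12, 30, 33)
step 11: apply (+0, -1, +5) → (-12, 29, 38)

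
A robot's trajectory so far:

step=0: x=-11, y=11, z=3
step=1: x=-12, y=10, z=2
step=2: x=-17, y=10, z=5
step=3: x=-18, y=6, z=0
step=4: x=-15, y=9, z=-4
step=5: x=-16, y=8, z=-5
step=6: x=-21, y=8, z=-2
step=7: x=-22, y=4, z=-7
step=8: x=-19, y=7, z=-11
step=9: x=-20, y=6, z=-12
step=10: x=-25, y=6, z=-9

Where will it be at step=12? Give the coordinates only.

The moves between consecutive positions are (-1,-1,-1), (-5,+0,+3), (-1,-4,-5), (+3,+3,-4), (-1,-1,-1), (-5,+0,+3), (-1,-4,-5), (+3,+3,-4), (-1,-1,-1), (-5,+0,+3); they repeat the 4-cycle [(-1,-1,-1), (-5,+0,+3), (-1,-4,-5), (+3,+3,-4)].
step 11: apply (-1,-4,-5) → x=-26, y=2, z=-14
step 12: apply (+3,+3,-4) → x=-23, y=5, z=-18

x=-23, y=5, z=-18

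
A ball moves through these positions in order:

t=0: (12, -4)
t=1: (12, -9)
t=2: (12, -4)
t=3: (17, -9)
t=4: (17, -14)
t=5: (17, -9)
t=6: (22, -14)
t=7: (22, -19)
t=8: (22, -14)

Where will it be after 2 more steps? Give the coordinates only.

Differencing gives (+0, -5), (+0, +5), (+5, -5), (+0, -5), (+0, +5), (+5, -5), (+0, -5), (+0, +5). This is the pattern (+0, -5), (+0, +5), (+5, -5) repeated.
step 9: apply (+5, -5) → (27, -19)
step 10: apply (+0, -5) → (27, -24)

(27, -24)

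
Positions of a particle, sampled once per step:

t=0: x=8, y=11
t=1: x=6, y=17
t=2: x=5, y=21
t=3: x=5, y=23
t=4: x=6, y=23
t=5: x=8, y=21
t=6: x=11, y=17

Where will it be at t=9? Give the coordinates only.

Taking differences between consecutive positions: (-2, +6), (-1, +4), (+0, +2), (+1, +0), (+2, -2), (+3, -4). These grow by (+1, -2) each step.
step 7: x=11, y=17 + (+4, -6) → x=15, y=11
step 8: x=15, y=11 + (+5, -8) → x=20, y=3
step 9: x=20, y=3 + (+6, -10) → x=26, y=-7

x=26, y=-7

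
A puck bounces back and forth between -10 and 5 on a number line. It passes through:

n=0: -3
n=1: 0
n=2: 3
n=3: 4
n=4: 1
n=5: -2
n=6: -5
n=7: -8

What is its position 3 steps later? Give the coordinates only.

The value reflects between -10 and 5, moving 3 per step.
  step 8: -8 → -9
  step 9: -9 → -6
  step 10: -6 → -3

-3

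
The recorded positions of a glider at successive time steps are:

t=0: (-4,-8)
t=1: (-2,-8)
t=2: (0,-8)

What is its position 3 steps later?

Constant displacement of (+2,+0) per step.
step 3: (0,-8) + (+2,+0) → (2,-8)
step 4: (2,-8) + (+2,+0) → (4,-8)
step 5: (4,-8) + (+2,+0) → (6,-8)

(6,-8)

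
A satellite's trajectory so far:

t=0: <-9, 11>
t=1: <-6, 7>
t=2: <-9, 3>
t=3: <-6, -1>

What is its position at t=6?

The first coordinate repeats the cycle [-9, -6] with period 2; step 6 mod 2 = 0, giving -9.
The second coordinate changes by -4 each step, so at step 6 it is 11 + 6·(-4) = -13.

<-9, -13>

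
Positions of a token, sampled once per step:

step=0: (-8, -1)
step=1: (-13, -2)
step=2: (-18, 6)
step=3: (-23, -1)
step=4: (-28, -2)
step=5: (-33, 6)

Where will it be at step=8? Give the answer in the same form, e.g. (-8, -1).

The first coordinate changes by -5 each step, so at step 8 it is -8 + 8·(-5) = -48.
The second coordinate repeats the cycle [-1, -2, 6] with period 3; step 8 mod 3 = 2, giving 6.

(-48, 6)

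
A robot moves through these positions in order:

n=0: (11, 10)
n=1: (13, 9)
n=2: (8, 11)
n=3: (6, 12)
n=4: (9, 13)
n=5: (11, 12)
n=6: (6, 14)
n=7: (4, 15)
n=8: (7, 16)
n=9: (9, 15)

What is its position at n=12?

(5, 19)

Step-to-step displacements: (+2, -1), (-5, +2), (-2, +1), (+3, +1), (+2, -1), (-5, +2), (-2, +1), (+3, +1), (+2, -1) — a repeating cycle of length 4.
step 10: apply (-5, +2) → (4, 17)
step 11: apply (-2, +1) → (2, 18)
step 12: apply (+3, +1) → (5, 19)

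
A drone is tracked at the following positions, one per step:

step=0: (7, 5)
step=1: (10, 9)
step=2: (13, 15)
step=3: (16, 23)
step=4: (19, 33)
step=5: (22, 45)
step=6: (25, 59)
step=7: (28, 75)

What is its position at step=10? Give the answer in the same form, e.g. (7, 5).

First differences are (+3, +4), (+3, +6), (+3, +8), (+3, +10), (+3, +12), (+3, +14), (+3, +16); their common second difference is (+0, +2) (constant acceleration).
step 8: (28, 75) + (+3, +18) → (31, 93)
step 9: (31, 93) + (+3, +20) → (34, 113)
step 10: (34, 113) + (+3, +22) → (37, 135)

(37, 135)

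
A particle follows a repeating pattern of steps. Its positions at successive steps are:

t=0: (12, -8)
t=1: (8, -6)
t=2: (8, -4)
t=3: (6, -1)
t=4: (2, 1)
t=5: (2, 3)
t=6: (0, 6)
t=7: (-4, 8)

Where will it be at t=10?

(-10, 15)

Step-to-step displacements: (-4, +2), (+0, +2), (-2, +3), (-4, +2), (+0, +2), (-2, +3), (-4, +2) — a repeating cycle of length 3.
step 8: apply (+0, +2) → (-4, 10)
step 9: apply (-2, +3) → (-6, 13)
step 10: apply (-4, +2) → (-10, 15)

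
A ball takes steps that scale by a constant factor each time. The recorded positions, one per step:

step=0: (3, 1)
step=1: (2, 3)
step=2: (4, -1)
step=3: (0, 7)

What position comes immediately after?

Consecutive displacements (-1, +2), (+2, -4), (-4, +8) scale by a factor of -2 each step.
step 4: (0, 7) + (+8, -16) → (8, -9)

(8, -9)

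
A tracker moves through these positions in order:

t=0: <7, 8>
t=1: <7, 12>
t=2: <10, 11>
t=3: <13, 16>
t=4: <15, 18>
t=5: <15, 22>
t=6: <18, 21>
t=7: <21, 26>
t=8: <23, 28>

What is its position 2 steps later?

The moves between consecutive positions are <+0, +4>, <+3, -1>, <+3, +5>, <+2, +2>, <+0, +4>, <+3, -1>, <+3, +5>, <+2, +2>; they repeat the 4-cycle [<+0, +4>, <+3, -1>, <+3, +5>, <+2, +2>].
step 9: apply <+0, +4> → <23, 32>
step 10: apply <+3, -1> → <26, 31>

<26, 31>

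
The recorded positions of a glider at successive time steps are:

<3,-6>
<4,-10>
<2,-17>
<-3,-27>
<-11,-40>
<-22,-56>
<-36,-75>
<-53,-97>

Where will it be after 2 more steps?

First differences are <+1,-4>, <-2,-7>, <-5,-10>, <-8,-13>, <-11,-16>, <-14,-19>, <-17,-22>; their common second difference is <-3,-3> (constant acceleration).
step 8: <-53,-97> + <-20,-25> → <-73,-122>
step 9: <-73,-122> + <-23,-28> → <-96,-150>

<-96,-150>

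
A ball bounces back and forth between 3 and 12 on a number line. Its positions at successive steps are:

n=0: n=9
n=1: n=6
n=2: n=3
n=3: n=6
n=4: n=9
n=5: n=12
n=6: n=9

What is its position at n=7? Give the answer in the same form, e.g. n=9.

The value reflects between 3 and 12, moving 3 per step.
  step 7: 9 → 6

n=6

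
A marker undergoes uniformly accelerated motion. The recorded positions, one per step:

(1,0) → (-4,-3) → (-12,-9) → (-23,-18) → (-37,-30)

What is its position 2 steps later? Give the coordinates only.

(-74,-63)

First differences are (-5,-3), (-8,-6), (-11,-9), (-14,-12); their common second difference is (-3,-3) (constant acceleration).
step 5: (-37,-30) + (-17,-15) → (-54,-45)
step 6: (-54,-45) + (-20,-18) → (-74,-63)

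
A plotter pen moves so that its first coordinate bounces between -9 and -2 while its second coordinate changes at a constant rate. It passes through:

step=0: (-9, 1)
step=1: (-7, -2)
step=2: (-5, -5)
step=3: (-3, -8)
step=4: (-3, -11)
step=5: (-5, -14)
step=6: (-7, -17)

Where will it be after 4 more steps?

The first coordinate travels 2 per step and bounces off the walls at -9 and -2.
  step 7: -7 → -9
  step 8: -9 → -7
  step 9: -7 → -5
  step 10: -5 → -3
The second coordinate changes by -3 each step: at step 10 it is -29.

(-3, -29)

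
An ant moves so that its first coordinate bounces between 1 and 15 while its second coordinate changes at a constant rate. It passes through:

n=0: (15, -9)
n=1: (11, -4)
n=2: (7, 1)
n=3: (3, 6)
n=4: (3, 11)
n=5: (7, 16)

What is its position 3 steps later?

The first coordinate reflects between 1 and 15, moving 4 per step.
  step 6: 7 → 11
  step 7: 11 → 15
  step 8: 15 → 11
The second coordinate changes by +5 each step: at step 8 it is 31.

(11, 31)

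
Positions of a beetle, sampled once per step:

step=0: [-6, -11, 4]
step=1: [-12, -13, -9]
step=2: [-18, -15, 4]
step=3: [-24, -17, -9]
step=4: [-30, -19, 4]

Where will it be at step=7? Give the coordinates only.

[-48, -25, -9]

First: linear, -6 per step → -48 at step 7.
Second: linear, -2 per step → -25 at step 7.
Third: cycles through 4, -9 every 2 steps. Step 7 lands at position 1 of the cycle → -9.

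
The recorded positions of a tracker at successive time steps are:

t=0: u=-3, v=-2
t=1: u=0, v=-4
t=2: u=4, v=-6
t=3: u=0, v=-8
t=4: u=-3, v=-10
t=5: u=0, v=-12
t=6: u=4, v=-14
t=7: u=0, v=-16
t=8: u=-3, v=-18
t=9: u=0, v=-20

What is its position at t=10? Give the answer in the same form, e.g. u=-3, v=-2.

U: cycles through -3, 0, 4, 0 every 4 steps. Step 10 lands at position 2 of the cycle → 4.
V: linear, -2 per step → -22 at step 10.

u=4, v=-22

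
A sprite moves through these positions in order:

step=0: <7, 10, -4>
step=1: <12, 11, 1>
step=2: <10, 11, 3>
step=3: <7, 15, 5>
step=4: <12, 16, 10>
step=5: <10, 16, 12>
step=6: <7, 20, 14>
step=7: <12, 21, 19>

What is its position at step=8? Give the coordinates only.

The moves between consecutive positions are <+5, +1, +5>, <-2, +0, +2>, <-3, +4, +2>, <+5, +1, +5>, <-2, +0, +2>, <-3, +4, +2>, <+5, +1, +5>; they repeat the 3-cycle [<+5, +1, +5>, <-2, +0, +2>, <-3, +4, +2>].
step 8: apply <-2, +0, +2> → <10, 21, 21>

<10, 21, 21>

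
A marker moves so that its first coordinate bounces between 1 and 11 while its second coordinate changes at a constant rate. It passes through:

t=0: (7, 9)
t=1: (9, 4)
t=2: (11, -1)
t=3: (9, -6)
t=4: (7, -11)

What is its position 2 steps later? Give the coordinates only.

The first coordinate reflects between 1 and 11, moving 2 per step.
  step 5: 7 → 5
  step 6: 5 → 3
The second coordinate changes by -5 each step: at step 6 it is -21.

(3, -21)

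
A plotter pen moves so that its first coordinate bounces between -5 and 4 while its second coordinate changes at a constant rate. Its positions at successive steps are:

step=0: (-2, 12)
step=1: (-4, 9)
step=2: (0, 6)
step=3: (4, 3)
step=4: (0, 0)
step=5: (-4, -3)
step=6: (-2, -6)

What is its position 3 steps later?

The first coordinate reflects between -5 and 4, moving 4 per step.
  step 7: -2 → 2
  step 8: 2 → 2
  step 9: 2 → -2
The second coordinate changes by -3 each step: at step 9 it is -15.

(-2, -15)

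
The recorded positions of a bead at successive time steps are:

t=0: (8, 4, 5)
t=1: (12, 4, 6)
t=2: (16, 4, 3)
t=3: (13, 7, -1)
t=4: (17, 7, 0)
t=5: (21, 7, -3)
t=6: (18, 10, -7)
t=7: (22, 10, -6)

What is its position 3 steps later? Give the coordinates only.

(27, 13, -12)

Step-to-step displacements: (+4, +0, +1), (+4, +0, -3), (-3, +3, -4), (+4, +0, +1), (+4, +0, -3), (-3, +3, -4), (+4, +0, +1) — a repeating cycle of length 3.
step 8: apply (+4, +0, -3) → (26, 10, -9)
step 9: apply (-3, +3, -4) → (23, 13, -13)
step 10: apply (+4, +0, +1) → (27, 13, -12)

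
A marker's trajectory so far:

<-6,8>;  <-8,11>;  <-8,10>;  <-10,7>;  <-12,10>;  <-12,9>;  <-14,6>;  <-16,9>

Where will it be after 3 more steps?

<-20,8>

The moves between consecutive positions are <-2,+3>, <+0,-1>, <-2,-3>, <-2,+3>, <+0,-1>, <-2,-3>, <-2,+3>; they repeat the 3-cycle [<-2,+3>, <+0,-1>, <-2,-3>].
step 8: apply <+0,-1> → <-16,8>
step 9: apply <-2,-3> → <-18,5>
step 10: apply <-2,+3> → <-20,8>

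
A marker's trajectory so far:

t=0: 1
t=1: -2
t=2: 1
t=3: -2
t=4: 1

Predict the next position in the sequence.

Step-to-step displacements: -3, +3, -3, +3; each is -1× the previous.
step 5: 1 − 3 → -2

-2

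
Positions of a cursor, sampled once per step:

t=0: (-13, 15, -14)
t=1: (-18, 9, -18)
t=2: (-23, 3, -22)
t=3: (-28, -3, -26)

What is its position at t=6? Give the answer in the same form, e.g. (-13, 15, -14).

Constant displacement of (-5, -6, -4) per step.
step 4: (-28, -3, -26) + (-5, -6, -4) → (-33, -9, -30)
step 5: (-33, -9, -30) + (-5, -6, -4) → (-38, -15, -34)
step 6: (-38, -15, -34) + (-5, -6, -4) → (-43, -21, -38)

(-43, -21, -38)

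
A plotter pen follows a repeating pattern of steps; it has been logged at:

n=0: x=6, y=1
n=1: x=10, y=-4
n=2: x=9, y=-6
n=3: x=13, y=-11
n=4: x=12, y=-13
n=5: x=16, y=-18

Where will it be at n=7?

x=19, y=-25

The moves between consecutive positions are (+4, -5), (-1, -2), (+4, -5), (-1, -2), (+4, -5); they repeat the 2-cycle [(+4, -5), (-1, -2)].
step 6: apply (-1, -2) → x=15, y=-20
step 7: apply (+4, -5) → x=19, y=-25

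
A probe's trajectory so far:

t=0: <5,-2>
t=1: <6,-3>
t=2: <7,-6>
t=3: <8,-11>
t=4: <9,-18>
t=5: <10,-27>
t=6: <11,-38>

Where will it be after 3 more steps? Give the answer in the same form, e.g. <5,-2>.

<14,-83>

Taking differences between consecutive positions: <+1,-1>, <+1,-3>, <+1,-5>, <+1,-7>, <+1,-9>, <+1,-11>. These grow by <+0,-2> each step.
step 7: <11,-38> + <+1,-13> → <12,-51>
step 8: <12,-51> + <+1,-15> → <13,-66>
step 9: <13,-66> + <+1,-17> → <14,-83>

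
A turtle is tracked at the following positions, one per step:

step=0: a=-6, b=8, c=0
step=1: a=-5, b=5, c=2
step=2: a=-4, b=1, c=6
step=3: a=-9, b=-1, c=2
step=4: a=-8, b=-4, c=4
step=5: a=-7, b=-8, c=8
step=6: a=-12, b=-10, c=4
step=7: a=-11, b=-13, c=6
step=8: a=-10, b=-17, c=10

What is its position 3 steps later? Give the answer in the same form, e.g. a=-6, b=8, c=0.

a=-13, b=-26, c=12

The moves between consecutive positions are (+1, -3, +2), (+1, -4, +4), (-5, -2, -4), (+1, -3, +2), (+1, -4, +4), (-5, -2, -4), (+1, -3, +2), (+1, -4, +4); they repeat the 3-cycle [(+1, -3, +2), (+1, -4, +4), (-5, -2, -4)].
step 9: apply (-5, -2, -4) → a=-15, b=-19, c=6
step 10: apply (+1, -3, +2) → a=-14, b=-22, c=8
step 11: apply (+1, -4, +4) → a=-13, b=-26, c=12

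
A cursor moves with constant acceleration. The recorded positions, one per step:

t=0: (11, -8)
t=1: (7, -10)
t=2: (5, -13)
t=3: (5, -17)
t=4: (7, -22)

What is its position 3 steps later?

(25, -43)

Successive displacements: (-4, -2), (-2, -3), (+0, -4), (+2, -5) — each changes by (+2, -1).
step 5: (7, -22) + (+4, -6) → (11, -28)
step 6: (11, -28) + (+6, -7) → (17, -35)
step 7: (17, -35) + (+8, -8) → (25, -43)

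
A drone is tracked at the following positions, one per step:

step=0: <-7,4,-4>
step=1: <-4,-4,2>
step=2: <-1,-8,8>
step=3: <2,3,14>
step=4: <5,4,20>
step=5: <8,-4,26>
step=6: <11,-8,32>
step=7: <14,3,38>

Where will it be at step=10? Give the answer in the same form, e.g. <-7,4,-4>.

<23,-8,56>

The first coordinate changes by +3 each step, so at step 10 it is -7 + 10·(3) = 23.
The second coordinate repeats the cycle [4, -4, -8, 3] with period 4; step 10 mod 4 = 2, giving -8.
The third coordinate changes by +6 each step, so at step 10 it is -4 + 10·(6) = 56.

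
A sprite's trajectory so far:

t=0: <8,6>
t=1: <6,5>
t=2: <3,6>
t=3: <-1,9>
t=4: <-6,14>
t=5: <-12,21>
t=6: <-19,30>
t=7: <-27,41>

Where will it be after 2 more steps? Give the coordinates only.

Successive displacements: <-2,-1>, <-3,+1>, <-4,+3>, <-5,+5>, <-6,+7>, <-7,+9>, <-8,+11> — each changes by <-1,+2>.
step 8: <-27,41> + <-9,+13> → <-36,54>
step 9: <-36,54> + <-10,+15> → <-46,69>

<-46,69>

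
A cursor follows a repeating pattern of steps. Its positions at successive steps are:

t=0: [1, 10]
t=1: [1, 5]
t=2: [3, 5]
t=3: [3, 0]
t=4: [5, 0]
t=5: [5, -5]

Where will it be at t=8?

The moves between consecutive positions are [+0, -5], [+2, +0], [+0, -5], [+2, +0], [+0, -5]; they repeat the 2-cycle [[+0, -5], [+2, +0]].
step 6: apply [+2, +0] → [7, -5]
step 7: apply [+0, -5] → [7, -10]
step 8: apply [+2, +0] → [9, -10]

[9, -10]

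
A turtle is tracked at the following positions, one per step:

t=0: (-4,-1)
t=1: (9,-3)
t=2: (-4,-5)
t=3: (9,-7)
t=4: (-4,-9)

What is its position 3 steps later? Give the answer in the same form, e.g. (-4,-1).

(9,-15)

First: cycles through -4, 9 every 2 steps. Step 7 lands at position 1 of the cycle → 9.
Second: linear, -2 per step → -15 at step 7.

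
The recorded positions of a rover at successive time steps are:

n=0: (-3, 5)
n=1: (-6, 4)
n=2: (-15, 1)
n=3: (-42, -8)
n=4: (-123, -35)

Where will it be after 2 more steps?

(-1095, -359)

Step-to-step displacements: (-3, -1), (-9, -3), (-27, -9), (-81, -27); each is 3× the previous.
step 5: (-123, -35) + (-243, -81) → (-366, -116)
step 6: (-366, -116) + (-729, -243) → (-1095, -359)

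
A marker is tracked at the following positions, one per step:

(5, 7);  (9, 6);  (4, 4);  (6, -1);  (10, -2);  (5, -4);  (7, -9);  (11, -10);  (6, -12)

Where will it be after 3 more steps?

The moves between consecutive positions are (+4, -1), (-5, -2), (+2, -5), (+4, -1), (-5, -2), (+2, -5), (+4, -1), (-5, -2); they repeat the 3-cycle [(+4, -1), (-5, -2), (+2, -5)].
step 9: apply (+2, -5) → (8, -17)
step 10: apply (+4, -1) → (12, -18)
step 11: apply (-5, -2) → (7, -20)

(7, -20)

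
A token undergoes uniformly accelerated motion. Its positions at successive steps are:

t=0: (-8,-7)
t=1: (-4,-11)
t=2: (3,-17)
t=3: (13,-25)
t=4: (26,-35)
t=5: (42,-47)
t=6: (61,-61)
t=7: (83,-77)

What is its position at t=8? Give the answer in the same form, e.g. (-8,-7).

(108,-95)

First differences are (+4,-4), (+7,-6), (+10,-8), (+13,-10), (+16,-12), (+19,-14), (+22,-16); their common second difference is (+3,-2) (constant acceleration).
step 8: (83,-77) + (+25,-18) → (108,-95)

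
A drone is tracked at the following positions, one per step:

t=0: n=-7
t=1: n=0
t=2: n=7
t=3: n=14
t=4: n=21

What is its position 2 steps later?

Each step adds +7 to the position.
step 5: 21 + 7 → n=28
step 6: 28 + 7 → n=35

n=35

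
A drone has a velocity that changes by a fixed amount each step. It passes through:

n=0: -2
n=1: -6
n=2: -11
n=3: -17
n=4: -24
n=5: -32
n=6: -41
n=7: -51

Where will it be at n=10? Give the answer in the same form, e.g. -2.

Successive displacements: -4, -5, -6, -7, -8, -9, -10 — each changes by -1.
step 8: -51 − 11 → -62
step 9: -62 − 12 → -74
step 10: -74 − 13 → -87

-87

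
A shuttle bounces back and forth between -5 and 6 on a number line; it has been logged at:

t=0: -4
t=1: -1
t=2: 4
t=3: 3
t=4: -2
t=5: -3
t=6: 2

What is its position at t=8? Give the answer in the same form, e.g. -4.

0

The value travels 5 per step and bounces off the walls at -5 and 6.
  step 7: 2 → 5
  step 8: 5 → 0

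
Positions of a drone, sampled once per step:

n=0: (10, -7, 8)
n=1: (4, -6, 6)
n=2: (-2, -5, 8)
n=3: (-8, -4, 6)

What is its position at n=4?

The first coordinate changes by -6 each step, so at step 4 it is 10 + 4·(-6) = -14.
The second coordinate changes by +1 each step, so at step 4 it is -7 + 4·(1) = -3.
The third coordinate repeats the cycle [8, 6] with period 2; step 4 mod 2 = 0, giving 8.

(-14, -3, 8)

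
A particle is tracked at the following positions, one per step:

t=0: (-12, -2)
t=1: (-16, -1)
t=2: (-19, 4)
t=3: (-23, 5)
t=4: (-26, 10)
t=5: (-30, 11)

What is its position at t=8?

(-40, 22)

The moves between consecutive positions are (-4, +1), (-3, +5), (-4, +1), (-3, +5), (-4, +1); they repeat the 2-cycle [(-4, +1), (-3, +5)].
step 6: apply (-3, +5) → (-33, 16)
step 7: apply (-4, +1) → (-37, 17)
step 8: apply (-3, +5) → (-40, 22)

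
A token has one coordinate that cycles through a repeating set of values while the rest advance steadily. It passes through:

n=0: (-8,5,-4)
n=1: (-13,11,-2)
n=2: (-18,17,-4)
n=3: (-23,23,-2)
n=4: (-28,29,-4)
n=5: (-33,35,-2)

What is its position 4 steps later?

The first coordinate changes by -5 each step, so at step 9 it is -8 + 9·(-5) = -53.
The second coordinate changes by +6 each step, so at step 9 it is 5 + 9·(6) = 59.
The third coordinate repeats the cycle [-4, -2] with period 2; step 9 mod 2 = 1, giving -2.

(-53,59,-2)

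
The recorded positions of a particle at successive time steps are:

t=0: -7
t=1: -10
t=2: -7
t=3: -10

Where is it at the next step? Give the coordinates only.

-7

Step-to-step displacements: -3, +3, -3; each is -1× the previous.
step 4: -10 + 3 → -7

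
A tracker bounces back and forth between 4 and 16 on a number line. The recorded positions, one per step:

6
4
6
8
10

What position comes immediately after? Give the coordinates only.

The value reflects between 4 and 16, moving 2 per step.
  step 5: 10 → 12

12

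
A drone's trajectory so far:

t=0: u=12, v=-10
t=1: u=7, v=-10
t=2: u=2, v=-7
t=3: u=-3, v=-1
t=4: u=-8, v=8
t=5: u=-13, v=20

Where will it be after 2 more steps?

u=-23, v=53

Taking differences between consecutive positions: (-5, +0), (-5, +3), (-5, +6), (-5, +9), (-5, +12). These grow by (+0, +3) each step.
step 6: u=-13, v=20 + (-5, +15) → u=-18, v=35
step 7: u=-18, v=35 + (-5, +18) → u=-23, v=53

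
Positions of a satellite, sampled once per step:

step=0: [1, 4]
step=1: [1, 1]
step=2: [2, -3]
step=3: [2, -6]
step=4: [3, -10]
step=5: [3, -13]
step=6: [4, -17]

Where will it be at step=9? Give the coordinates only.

[5, -27]

Differencing gives [+0, -3], [+1, -4], [+0, -3], [+1, -4], [+0, -3], [+1, -4]. This is the pattern [+0, -3], [+1, -4] repeated.
step 7: apply [+0, -3] → [4, -20]
step 8: apply [+1, -4] → [5, -24]
step 9: apply [+0, -3] → [5, -27]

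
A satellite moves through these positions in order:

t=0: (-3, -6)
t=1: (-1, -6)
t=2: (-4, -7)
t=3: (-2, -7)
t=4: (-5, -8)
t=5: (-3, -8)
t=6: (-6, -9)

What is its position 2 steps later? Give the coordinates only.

The moves between consecutive positions are (+2, +0), (-3, -1), (+2, +0), (-3, -1), (+2, +0), (-3, -1); they repeat the 2-cycle [(+2, +0), (-3, -1)].
step 7: apply (+2, +0) → (-4, -9)
step 8: apply (-3, -1) → (-7, -10)

(-7, -10)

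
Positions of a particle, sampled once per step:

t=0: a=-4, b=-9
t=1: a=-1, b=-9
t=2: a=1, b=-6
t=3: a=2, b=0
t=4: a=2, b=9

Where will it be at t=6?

a=-1, b=36

First differences are (+3,+0), (+2,+3), (+1,+6), (+0,+9); their common second difference is (-1,+3) (constant acceleration).
step 5: a=2, b=9 + (-1,+12) → a=1, b=21
step 6: a=1, b=21 + (-2,+15) → a=-1, b=36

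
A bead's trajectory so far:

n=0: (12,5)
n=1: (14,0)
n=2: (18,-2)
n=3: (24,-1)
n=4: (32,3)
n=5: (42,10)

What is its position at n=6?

First differences are (+2,-5), (+4,-2), (+6,+1), (+8,+4), (+10,+7); their common second difference is (+2,+3) (constant acceleration).
step 6: (42,10) + (+12,+10) → (54,20)

(54,20)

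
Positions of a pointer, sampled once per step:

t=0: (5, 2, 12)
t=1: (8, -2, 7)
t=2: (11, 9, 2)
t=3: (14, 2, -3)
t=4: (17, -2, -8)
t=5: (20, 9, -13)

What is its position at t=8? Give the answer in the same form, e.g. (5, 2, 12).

(29, 9, -28)

First: linear, +3 per step → 29 at step 8.
Second: cycles through 2, -2, 9 every 3 steps. Step 8 lands at position 2 of the cycle → 9.
Third: linear, -5 per step → -28 at step 8.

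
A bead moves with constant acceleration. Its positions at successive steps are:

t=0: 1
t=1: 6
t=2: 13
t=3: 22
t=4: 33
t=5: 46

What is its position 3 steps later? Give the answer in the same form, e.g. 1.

Successive displacements: +5, +7, +9, +11, +13 — each changes by +2.
step 6: 46 + 15 → 61
step 7: 61 + 17 → 78
step 8: 78 + 19 → 97

97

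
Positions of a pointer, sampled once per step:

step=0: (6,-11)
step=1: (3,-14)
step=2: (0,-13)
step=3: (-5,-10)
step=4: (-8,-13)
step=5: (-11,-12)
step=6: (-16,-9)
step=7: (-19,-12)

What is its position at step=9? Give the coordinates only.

(-27,-8)

The moves between consecutive positions are (-3,-3), (-3,+1), (-5,+3), (-3,-3), (-3,+1), (-5,+3), (-3,-3); they repeat the 3-cycle [(-3,-3), (-3,+1), (-5,+3)].
step 8: apply (-3,+1) → (-22,-11)
step 9: apply (-5,+3) → (-27,-8)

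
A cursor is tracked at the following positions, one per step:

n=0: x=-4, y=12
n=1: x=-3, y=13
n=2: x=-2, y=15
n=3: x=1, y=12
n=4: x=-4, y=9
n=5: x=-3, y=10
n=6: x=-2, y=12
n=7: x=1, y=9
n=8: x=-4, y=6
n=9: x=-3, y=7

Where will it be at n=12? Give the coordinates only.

x=-4, y=3

Differencing gives (+1, +1), (+1, +2), (+3, -3), (-5, -3), (+1, +1), (+1, +2), (+3, -3), (-5, -3), (+1, +1). This is the pattern (+1, +1), (+1, +2), (+3, -3), (-5, -3) repeated.
step 10: apply (+1, +2) → x=-2, y=9
step 11: apply (+3, -3) → x=1, y=6
step 12: apply (-5, -3) → x=-4, y=3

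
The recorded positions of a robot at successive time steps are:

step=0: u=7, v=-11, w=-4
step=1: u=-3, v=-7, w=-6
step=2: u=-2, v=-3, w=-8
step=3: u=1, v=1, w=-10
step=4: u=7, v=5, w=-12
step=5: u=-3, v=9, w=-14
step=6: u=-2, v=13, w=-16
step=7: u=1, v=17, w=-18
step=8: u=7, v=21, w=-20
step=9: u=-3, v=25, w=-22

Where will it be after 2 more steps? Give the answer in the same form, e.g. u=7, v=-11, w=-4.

u=1, v=33, w=-26

U: cycles through 7, -3, -2, 1 every 4 steps. Step 11 lands at position 3 of the cycle → 1.
V: linear, +4 per step → 33 at step 11.
W: linear, -2 per step → -26 at step 11.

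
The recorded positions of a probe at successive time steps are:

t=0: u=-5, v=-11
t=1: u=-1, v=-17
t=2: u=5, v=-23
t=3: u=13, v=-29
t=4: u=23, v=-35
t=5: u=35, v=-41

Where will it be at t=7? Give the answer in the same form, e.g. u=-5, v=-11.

Taking differences between consecutive positions: (+4,-6), (+6,-6), (+8,-6), (+10,-6), (+12,-6). These grow by (+2,+0) each step.
step 6: u=35, v=-41 + (+14,-6) → u=49, v=-47
step 7: u=49, v=-47 + (+16,-6) → u=65, v=-53

u=65, v=-53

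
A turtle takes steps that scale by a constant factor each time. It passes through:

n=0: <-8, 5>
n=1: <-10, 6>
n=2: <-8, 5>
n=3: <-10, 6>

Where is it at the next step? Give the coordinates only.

<-8, 5>

Step-to-step displacements: <-2, +1>, <+2, -1>, <-2, +1>; each is -1× the previous.
step 4: <-10, 6> + <+2, -1> → <-8, 5>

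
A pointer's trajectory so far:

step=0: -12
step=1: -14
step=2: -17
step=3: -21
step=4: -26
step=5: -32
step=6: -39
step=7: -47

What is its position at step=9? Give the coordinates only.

-66

Taking differences between consecutive positions: -2, -3, -4, -5, -6, -7, -8. These grow by -1 each step.
step 8: -47 − 9 → -56
step 9: -56 − 10 → -66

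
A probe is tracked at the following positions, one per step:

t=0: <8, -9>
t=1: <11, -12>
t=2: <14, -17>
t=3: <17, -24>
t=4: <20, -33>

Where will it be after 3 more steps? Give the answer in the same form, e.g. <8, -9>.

First differences are <+3, -3>, <+3, -5>, <+3, -7>, <+3, -9>; their common second difference is <+0, -2> (constant acceleration).
step 5: <20, -33> + <+3, -11> → <23, -44>
step 6: <23, -44> + <+3, -13> → <26, -57>
step 7: <26, -57> + <+3, -15> → <29, -72>

<29, -72>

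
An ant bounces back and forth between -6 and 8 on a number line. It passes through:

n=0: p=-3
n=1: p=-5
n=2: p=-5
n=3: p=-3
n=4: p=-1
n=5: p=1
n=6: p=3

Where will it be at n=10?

The value reflects between -6 and 8, moving 2 per step.
  step 7: 3 → 5
  step 8: 5 → 7
  step 9: 7 → 7
  step 10: 7 → 5

p=5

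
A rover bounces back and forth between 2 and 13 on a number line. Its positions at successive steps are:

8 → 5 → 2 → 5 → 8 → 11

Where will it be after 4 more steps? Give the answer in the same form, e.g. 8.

The value reflects between 2 and 13, moving 3 per step.
  step 6: 11 → 12
  step 7: 12 → 9
  step 8: 9 → 6
  step 9: 6 → 3

3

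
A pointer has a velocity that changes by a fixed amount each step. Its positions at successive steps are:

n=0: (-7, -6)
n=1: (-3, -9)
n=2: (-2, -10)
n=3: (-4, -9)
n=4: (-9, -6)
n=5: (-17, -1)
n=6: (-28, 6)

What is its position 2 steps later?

First differences are (+4, -3), (+1, -1), (-2, +1), (-5, +3), (-8, +5), (-11, +7); their common second difference is (-3, +2) (constant acceleration).
step 7: (-28, 6) + (-14, +9) → (-42, 15)
step 8: (-42, 15) + (-17, +11) → (-59, 26)

(-59, 26)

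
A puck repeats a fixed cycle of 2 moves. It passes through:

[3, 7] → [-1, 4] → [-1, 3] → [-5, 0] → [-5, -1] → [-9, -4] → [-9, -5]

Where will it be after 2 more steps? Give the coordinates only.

[-13, -9]

Step-to-step displacements: [-4, -3], [+0, -1], [-4, -3], [+0, -1], [-4, -3], [+0, -1] — a repeating cycle of length 2.
step 7: apply [-4, -3] → [-13, -8]
step 8: apply [+0, -1] → [-13, -9]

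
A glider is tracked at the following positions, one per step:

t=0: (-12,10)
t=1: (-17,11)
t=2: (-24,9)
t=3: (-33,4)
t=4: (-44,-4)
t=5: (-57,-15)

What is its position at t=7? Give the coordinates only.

First differences are (-5,+1), (-7,-2), (-9,-5), (-11,-8), (-13,-11); their common second difference is (-2,-3) (constant acceleration).
step 6: (-57,-15) + (-15,-14) → (-72,-29)
step 7: (-72,-29) + (-17,-17) → (-89,-46)

(-89,-46)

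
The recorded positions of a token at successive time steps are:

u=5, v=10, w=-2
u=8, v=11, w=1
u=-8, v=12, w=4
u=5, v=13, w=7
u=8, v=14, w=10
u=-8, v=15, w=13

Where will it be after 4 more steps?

u=5, v=19, w=25

U: cycles through 5, 8, -8 every 3 steps. Step 9 lands at position 0 of the cycle → 5.
V: linear, +1 per step → 19 at step 9.
W: linear, +3 per step → 25 at step 9.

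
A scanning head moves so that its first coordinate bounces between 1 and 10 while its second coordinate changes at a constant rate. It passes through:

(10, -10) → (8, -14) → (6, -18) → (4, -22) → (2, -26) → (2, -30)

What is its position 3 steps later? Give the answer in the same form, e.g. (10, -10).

(8, -42)

The first coordinate reflects between 1 and 10, moving 2 per step.
  step 6: 2 → 4
  step 7: 4 → 6
  step 8: 6 → 8
The second coordinate changes by -4 each step: at step 8 it is -42.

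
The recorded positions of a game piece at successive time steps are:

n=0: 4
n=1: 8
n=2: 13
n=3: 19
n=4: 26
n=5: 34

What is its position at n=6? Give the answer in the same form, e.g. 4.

43

Successive displacements: +4, +5, +6, +7, +8 — each changes by +1.
step 6: 34 + 9 → 43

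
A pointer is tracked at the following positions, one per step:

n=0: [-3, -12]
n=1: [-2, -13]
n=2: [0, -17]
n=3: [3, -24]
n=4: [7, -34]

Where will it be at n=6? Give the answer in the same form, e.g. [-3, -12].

Taking differences between consecutive positions: [+1, -1], [+2, -4], [+3, -7], [+4, -10]. These grow by [+1, -3] each step.
step 5: [7, -34] + [+5, -13] → [12, -47]
step 6: [12, -47] + [+6, -16] → [18, -63]

[18, -63]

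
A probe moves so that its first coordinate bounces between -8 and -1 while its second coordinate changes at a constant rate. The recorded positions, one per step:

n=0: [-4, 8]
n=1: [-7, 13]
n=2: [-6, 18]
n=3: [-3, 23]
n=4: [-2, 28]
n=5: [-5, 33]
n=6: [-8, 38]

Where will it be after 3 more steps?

[-3, 53]

The first coordinate reflects between -8 and -1, moving 3 per step.
  step 7: -8 → -5
  step 8: -5 → -2
  step 9: -2 → -3
The second coordinate changes by +5 each step: at step 9 it is 53.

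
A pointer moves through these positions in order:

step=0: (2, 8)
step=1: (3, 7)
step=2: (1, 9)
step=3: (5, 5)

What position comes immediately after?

(-3, 13)

The jumps are (+1, -1), (-2, +2), (+4, -4) — a geometric progression with ratio -2.
step 4: (5, 5) + (-8, +8) → (-3, 13)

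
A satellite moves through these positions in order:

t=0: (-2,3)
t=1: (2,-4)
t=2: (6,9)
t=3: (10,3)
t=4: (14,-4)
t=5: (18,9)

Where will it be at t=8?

(30,9)

First: linear, +4 per step → 30 at step 8.
Second: cycles through 3, -4, 9 every 3 steps. Step 8 lands at position 2 of the cycle → 9.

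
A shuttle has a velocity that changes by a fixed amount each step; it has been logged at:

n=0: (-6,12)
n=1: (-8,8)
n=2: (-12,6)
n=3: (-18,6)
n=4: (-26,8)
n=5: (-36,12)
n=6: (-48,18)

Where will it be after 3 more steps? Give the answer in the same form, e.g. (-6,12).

(-96,48)

First differences are (-2,-4), (-4,-2), (-6,+0), (-8,+2), (-10,+4), (-12,+6); their common second difference is (-2,+2) (constant acceleration).
step 7: (-48,18) + (-14,+8) → (-62,26)
step 8: (-62,26) + (-16,+10) → (-78,36)
step 9: (-78,36) + (-18,+12) → (-96,48)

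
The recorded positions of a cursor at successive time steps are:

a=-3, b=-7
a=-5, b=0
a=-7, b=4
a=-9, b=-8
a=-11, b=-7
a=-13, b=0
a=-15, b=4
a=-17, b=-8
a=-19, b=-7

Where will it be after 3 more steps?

A: linear, -2 per step → -25 at step 11.
B: cycles through -7, 0, 4, -8 every 4 steps. Step 11 lands at position 3 of the cycle → -8.

a=-25, b=-8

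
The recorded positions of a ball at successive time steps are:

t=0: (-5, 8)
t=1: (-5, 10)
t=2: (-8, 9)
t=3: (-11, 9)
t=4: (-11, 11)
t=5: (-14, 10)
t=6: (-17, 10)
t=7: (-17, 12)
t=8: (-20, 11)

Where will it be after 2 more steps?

(-23, 13)

Differencing gives (+0, +2), (-3, -1), (-3, +0), (+0, +2), (-3, -1), (-3, +0), (+0, +2), (-3, -1). This is the pattern (+0, +2), (-3, -1), (-3, +0) repeated.
step 9: apply (-3, +0) → (-23, 11)
step 10: apply (+0, +2) → (-23, 13)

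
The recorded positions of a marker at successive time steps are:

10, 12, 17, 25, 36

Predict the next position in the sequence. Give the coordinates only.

First differences are +2, +5, +8, +11; their common second difference is +3 (constant acceleration).
step 5: 36 + 14 → 50

50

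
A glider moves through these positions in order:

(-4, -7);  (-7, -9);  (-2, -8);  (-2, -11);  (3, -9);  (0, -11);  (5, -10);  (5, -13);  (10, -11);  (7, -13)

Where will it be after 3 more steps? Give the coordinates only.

Step-to-step displacements: (-3, -2), (+5, +1), (+0, -3), (+5, +2), (-3, -2), (+5, +1), (+0, -3), (+5, +2), (-3, -2) — a repeating cycle of length 4.
step 10: apply (+5, +1) → (12, -12)
step 11: apply (+0, -3) → (12, -15)
step 12: apply (+5, +2) → (17, -13)

(17, -13)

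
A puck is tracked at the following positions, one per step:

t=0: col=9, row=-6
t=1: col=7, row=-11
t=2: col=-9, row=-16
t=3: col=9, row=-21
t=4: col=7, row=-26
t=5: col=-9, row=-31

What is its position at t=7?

col=7, row=-41

The col coordinate repeats the cycle [9, 7, -9] with period 3; step 7 mod 3 = 1, giving 7.
The row coordinate changes by -5 each step, so at step 7 it is -6 + 7·(-5) = -41.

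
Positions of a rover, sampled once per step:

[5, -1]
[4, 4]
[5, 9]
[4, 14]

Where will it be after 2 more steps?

[4, 24]

First: cycles through 5, 4 every 2 steps. Step 5 lands at position 1 of the cycle → 4.
Second: linear, +5 per step → 24 at step 5.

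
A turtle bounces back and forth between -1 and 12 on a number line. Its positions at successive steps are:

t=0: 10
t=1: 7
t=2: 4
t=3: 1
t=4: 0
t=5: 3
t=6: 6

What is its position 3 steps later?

9

The value travels 3 per step and bounces off the walls at -1 and 12.
  step 7: 6 → 9
  step 8: 9 → 12
  step 9: 12 → 9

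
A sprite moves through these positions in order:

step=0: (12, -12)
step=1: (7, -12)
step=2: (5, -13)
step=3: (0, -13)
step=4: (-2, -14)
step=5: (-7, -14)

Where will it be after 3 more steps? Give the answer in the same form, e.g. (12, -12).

(-16, -16)

Differencing gives (-5, +0), (-2, -1), (-5, +0), (-2, -1), (-5, +0). This is the pattern (-5, +0), (-2, -1) repeated.
step 6: apply (-2, -1) → (-9, -15)
step 7: apply (-5, +0) → (-14, -15)
step 8: apply (-2, -1) → (-16, -16)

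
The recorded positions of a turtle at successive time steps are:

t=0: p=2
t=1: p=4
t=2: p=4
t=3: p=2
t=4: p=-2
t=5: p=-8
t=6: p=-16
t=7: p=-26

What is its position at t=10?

Taking differences between consecutive positions: +2, +0, -2, -4, -6, -8, -10. These grow by -2 each step.
step 8: -26 − 12 → p=-38
step 9: -38 − 14 → p=-52
step 10: -52 − 16 → p=-68

p=-68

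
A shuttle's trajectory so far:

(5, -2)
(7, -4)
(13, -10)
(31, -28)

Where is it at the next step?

Consecutive displacements (+2, -2), (+6, -6), (+18, -18) scale by a factor of 3 each step.
step 4: (31, -28) + (+54, -54) → (85, -82)

(85, -82)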